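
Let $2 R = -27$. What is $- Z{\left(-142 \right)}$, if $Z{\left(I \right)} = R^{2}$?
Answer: $- \frac{729}{4} \approx -182.25$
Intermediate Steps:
$R = - \frac{27}{2}$ ($R = \frac{1}{2} \left(-27\right) = - \frac{27}{2} \approx -13.5$)
$Z{\left(I \right)} = \frac{729}{4}$ ($Z{\left(I \right)} = \left(- \frac{27}{2}\right)^{2} = \frac{729}{4}$)
$- Z{\left(-142 \right)} = \left(-1\right) \frac{729}{4} = - \frac{729}{4}$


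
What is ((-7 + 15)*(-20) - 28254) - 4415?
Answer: -32829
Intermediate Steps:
((-7 + 15)*(-20) - 28254) - 4415 = (8*(-20) - 28254) - 4415 = (-160 - 28254) - 4415 = -28414 - 4415 = -32829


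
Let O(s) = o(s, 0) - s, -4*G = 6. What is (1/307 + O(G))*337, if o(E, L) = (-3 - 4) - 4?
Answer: -1965047/614 ≈ -3200.4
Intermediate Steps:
G = -3/2 (G = -1/4*6 = -3/2 ≈ -1.5000)
o(E, L) = -11 (o(E, L) = -7 - 4 = -11)
O(s) = -11 - s
(1/307 + O(G))*337 = (1/307 + (-11 - 1*(-3/2)))*337 = (1/307 + (-11 + 3/2))*337 = (1/307 - 19/2)*337 = -5831/614*337 = -1965047/614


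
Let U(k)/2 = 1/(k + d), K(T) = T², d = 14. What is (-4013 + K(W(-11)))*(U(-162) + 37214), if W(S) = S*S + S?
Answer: 22270263645/74 ≈ 3.0095e+8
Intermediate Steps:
W(S) = S + S² (W(S) = S² + S = S + S²)
U(k) = 2/(14 + k) (U(k) = 2/(k + 14) = 2/(14 + k))
(-4013 + K(W(-11)))*(U(-162) + 37214) = (-4013 + (-11*(1 - 11))²)*(2/(14 - 162) + 37214) = (-4013 + (-11*(-10))²)*(2/(-148) + 37214) = (-4013 + 110²)*(2*(-1/148) + 37214) = (-4013 + 12100)*(-1/74 + 37214) = 8087*(2753835/74) = 22270263645/74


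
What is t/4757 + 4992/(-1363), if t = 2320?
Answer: -20584784/6483791 ≈ -3.1748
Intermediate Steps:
t/4757 + 4992/(-1363) = 2320/4757 + 4992/(-1363) = 2320*(1/4757) + 4992*(-1/1363) = 2320/4757 - 4992/1363 = -20584784/6483791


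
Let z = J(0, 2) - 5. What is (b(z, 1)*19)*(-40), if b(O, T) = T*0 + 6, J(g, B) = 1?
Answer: -4560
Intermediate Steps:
z = -4 (z = 1 - 5 = -4)
b(O, T) = 6 (b(O, T) = 0 + 6 = 6)
(b(z, 1)*19)*(-40) = (6*19)*(-40) = 114*(-40) = -4560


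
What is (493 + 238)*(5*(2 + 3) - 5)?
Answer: 14620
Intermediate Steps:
(493 + 238)*(5*(2 + 3) - 5) = 731*(5*5 - 5) = 731*(25 - 5) = 731*20 = 14620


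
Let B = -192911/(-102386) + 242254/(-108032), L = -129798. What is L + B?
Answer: -358923753454447/2765241088 ≈ -1.2980e+5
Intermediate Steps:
B = -990714223/2765241088 (B = -192911*(-1/102386) + 242254*(-1/108032) = 192911/102386 - 121127/54016 = -990714223/2765241088 ≈ -0.35827)
L + B = -129798 - 990714223/2765241088 = -358923753454447/2765241088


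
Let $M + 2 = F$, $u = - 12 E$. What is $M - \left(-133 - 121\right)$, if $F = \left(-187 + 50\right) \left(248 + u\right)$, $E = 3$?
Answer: $-28792$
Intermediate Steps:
$u = -36$ ($u = \left(-12\right) 3 = -36$)
$F = -29044$ ($F = \left(-187 + 50\right) \left(248 - 36\right) = \left(-137\right) 212 = -29044$)
$M = -29046$ ($M = -2 - 29044 = -29046$)
$M - \left(-133 - 121\right) = -29046 - \left(-133 - 121\right) = -29046 - -254 = -29046 + 254 = -28792$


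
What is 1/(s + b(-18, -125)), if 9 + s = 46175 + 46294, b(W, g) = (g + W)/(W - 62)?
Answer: 80/7396943 ≈ 1.0815e-5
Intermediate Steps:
b(W, g) = (W + g)/(-62 + W)
s = 92460 (s = -9 + (46175 + 46294) = -9 + 92469 = 92460)
1/(s + b(-18, -125)) = 1/(92460 + (-18 - 125)/(-62 - 18)) = 1/(92460 - 143/(-80)) = 1/(92460 - 1/80*(-143)) = 1/(92460 + 143/80) = 1/(7396943/80) = 80/7396943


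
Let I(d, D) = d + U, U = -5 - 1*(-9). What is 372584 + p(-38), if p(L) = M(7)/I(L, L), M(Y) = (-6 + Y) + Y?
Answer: 6333924/17 ≈ 3.7258e+5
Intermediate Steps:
U = 4 (U = -5 + 9 = 4)
I(d, D) = 4 + d (I(d, D) = d + 4 = 4 + d)
M(Y) = -6 + 2*Y
p(L) = 8/(4 + L) (p(L) = (-6 + 2*7)/(4 + L) = (-6 + 14)/(4 + L) = 8/(4 + L))
372584 + p(-38) = 372584 + 8/(4 - 38) = 372584 + 8/(-34) = 372584 + 8*(-1/34) = 372584 - 4/17 = 6333924/17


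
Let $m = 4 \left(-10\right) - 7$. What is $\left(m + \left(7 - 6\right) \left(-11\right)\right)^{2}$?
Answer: $3364$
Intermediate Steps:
$m = -47$ ($m = -40 - 7 = -47$)
$\left(m + \left(7 - 6\right) \left(-11\right)\right)^{2} = \left(-47 + \left(7 - 6\right) \left(-11\right)\right)^{2} = \left(-47 + 1 \left(-11\right)\right)^{2} = \left(-47 - 11\right)^{2} = \left(-58\right)^{2} = 3364$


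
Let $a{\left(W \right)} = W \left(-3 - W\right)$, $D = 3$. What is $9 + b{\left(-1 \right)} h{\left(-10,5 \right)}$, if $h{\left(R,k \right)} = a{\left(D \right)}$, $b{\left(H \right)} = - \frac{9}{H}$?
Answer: $-153$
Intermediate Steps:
$h{\left(R,k \right)} = -18$ ($h{\left(R,k \right)} = \left(-1\right) 3 \left(3 + 3\right) = \left(-1\right) 3 \cdot 6 = -18$)
$9 + b{\left(-1 \right)} h{\left(-10,5 \right)} = 9 + - \frac{9}{-1} \left(-18\right) = 9 + \left(-9\right) \left(-1\right) \left(-18\right) = 9 + 9 \left(-18\right) = 9 - 162 = -153$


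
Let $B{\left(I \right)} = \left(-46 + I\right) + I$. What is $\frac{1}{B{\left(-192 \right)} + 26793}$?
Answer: $\frac{1}{26363} \approx 3.7932 \cdot 10^{-5}$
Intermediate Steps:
$B{\left(I \right)} = -46 + 2 I$
$\frac{1}{B{\left(-192 \right)} + 26793} = \frac{1}{\left(-46 + 2 \left(-192\right)\right) + 26793} = \frac{1}{\left(-46 - 384\right) + 26793} = \frac{1}{-430 + 26793} = \frac{1}{26363}$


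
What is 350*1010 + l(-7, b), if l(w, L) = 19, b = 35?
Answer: 353519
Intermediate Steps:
350*1010 + l(-7, b) = 350*1010 + 19 = 353500 + 19 = 353519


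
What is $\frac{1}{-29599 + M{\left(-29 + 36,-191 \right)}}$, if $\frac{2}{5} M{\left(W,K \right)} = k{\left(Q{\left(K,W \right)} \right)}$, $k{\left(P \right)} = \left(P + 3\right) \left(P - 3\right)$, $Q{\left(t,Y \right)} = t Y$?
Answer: $\frac{1}{4439301} \approx 2.2526 \cdot 10^{-7}$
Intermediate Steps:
$Q{\left(t,Y \right)} = Y t$
$k{\left(P \right)} = \left(-3 + P\right) \left(3 + P\right)$ ($k{\left(P \right)} = \left(3 + P\right) \left(-3 + P\right) = \left(-3 + P\right) \left(3 + P\right)$)
$M{\left(W,K \right)} = - \frac{45}{2} + \frac{5 K^{2} W^{2}}{2}$ ($M{\left(W,K \right)} = \frac{5 \left(-9 + \left(W K\right)^{2}\right)}{2} = \frac{5 \left(-9 + \left(K W\right)^{2}\right)}{2} = \frac{5 \left(-9 + K^{2} W^{2}\right)}{2} = - \frac{45}{2} + \frac{5 K^{2} W^{2}}{2}$)
$\frac{1}{-29599 + M{\left(-29 + 36,-191 \right)}} = \frac{1}{-29599 - \left(\frac{45}{2} - \frac{5 \left(-191\right)^{2} \left(-29 + 36\right)^{2}}{2}\right)} = \frac{1}{-29599 - \left(\frac{45}{2} - \frac{182405 \cdot 7^{2}}{2}\right)} = \frac{1}{-29599 - \left(\frac{45}{2} - \frac{8937845}{2}\right)} = \frac{1}{-29599 + \left(- \frac{45}{2} + \frac{8937845}{2}\right)} = \frac{1}{-29599 + 4468900} = \frac{1}{4439301}$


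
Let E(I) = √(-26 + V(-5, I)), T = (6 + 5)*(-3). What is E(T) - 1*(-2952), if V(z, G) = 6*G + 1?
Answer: 2952 + I*√223 ≈ 2952.0 + 14.933*I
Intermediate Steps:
T = -33 (T = 11*(-3) = -33)
V(z, G) = 1 + 6*G
E(I) = √(-25 + 6*I) (E(I) = √(-26 + (1 + 6*I)) = √(-25 + 6*I))
E(T) - 1*(-2952) = √(-25 + 6*(-33)) - 1*(-2952) = √(-25 - 198) + 2952 = √(-223) + 2952 = I*√223 + 2952 = 2952 + I*√223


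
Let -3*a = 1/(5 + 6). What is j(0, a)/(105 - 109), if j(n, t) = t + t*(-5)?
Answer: -1/33 ≈ -0.030303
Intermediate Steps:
a = -1/33 (a = -1/(3*(5 + 6)) = -1/3/11 = -1/3*1/11 = -1/33 ≈ -0.030303)
j(n, t) = -4*t (j(n, t) = t - 5*t = -4*t)
j(0, a)/(105 - 109) = (-4*(-1/33))/(105 - 109) = (4/33)/(-4) = -1/4*4/33 = -1/33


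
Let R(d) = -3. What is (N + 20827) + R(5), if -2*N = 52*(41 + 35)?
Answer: 18848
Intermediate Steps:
N = -1976 (N = -26*(41 + 35) = -26*76 = -1/2*3952 = -1976)
(N + 20827) + R(5) = (-1976 + 20827) - 3 = 18851 - 3 = 18848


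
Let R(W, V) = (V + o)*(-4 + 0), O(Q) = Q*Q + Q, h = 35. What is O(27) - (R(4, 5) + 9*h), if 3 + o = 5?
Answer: 469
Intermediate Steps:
o = 2 (o = -3 + 5 = 2)
O(Q) = Q + Q² (O(Q) = Q² + Q = Q + Q²)
R(W, V) = -8 - 4*V (R(W, V) = (V + 2)*(-4 + 0) = (2 + V)*(-4) = -8 - 4*V)
O(27) - (R(4, 5) + 9*h) = 27*(1 + 27) - ((-8 - 4*5) + 9*35) = 27*28 - ((-8 - 20) + 315) = 756 - (-28 + 315) = 756 - 1*287 = 756 - 287 = 469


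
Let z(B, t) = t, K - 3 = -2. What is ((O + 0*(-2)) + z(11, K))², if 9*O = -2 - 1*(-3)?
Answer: 100/81 ≈ 1.2346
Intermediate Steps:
K = 1 (K = 3 - 2 = 1)
O = ⅑ (O = (-2 - 1*(-3))/9 = (-2 + 3)/9 = (⅑)*1 = ⅑ ≈ 0.11111)
((O + 0*(-2)) + z(11, K))² = ((⅑ + 0*(-2)) + 1)² = ((⅑ + 0) + 1)² = (⅑ + 1)² = (10/9)² = 100/81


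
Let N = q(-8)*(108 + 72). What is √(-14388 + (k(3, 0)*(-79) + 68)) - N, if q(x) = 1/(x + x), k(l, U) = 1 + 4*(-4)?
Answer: 45/4 + I*√13135 ≈ 11.25 + 114.61*I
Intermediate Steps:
k(l, U) = -15 (k(l, U) = 1 - 16 = -15)
q(x) = 1/(2*x)
N = -45/4 (N = ((½)/(-8))*(108 + 72) = ((½)*(-⅛))*180 = -1/16*180 = -45/4 ≈ -11.250)
√(-14388 + (k(3, 0)*(-79) + 68)) - N = √(-14388 + (-15*(-79) + 68)) - 1*(-45/4) = √(-14388 + (1185 + 68)) + 45/4 = √(-14388 + 1253) + 45/4 = √(-13135) + 45/4 = I*√13135 + 45/4 = 45/4 + I*√13135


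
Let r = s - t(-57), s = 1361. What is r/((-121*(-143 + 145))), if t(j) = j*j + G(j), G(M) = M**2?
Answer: 467/22 ≈ 21.227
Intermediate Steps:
t(j) = 2*j**2 (t(j) = j*j + j**2 = j**2 + j**2 = 2*j**2)
r = -5137 (r = 1361 - 2*(-57)**2 = 1361 - 2*3249 = 1361 - 1*6498 = 1361 - 6498 = -5137)
r/((-121*(-143 + 145))) = -5137*(-1/(121*(-143 + 145))) = -5137/((-121*2)) = -5137/(-242) = -5137*(-1/242) = 467/22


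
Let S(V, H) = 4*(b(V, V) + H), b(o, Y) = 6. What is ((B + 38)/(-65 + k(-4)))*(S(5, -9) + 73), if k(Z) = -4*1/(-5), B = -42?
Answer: 1220/321 ≈ 3.8006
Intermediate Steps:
S(V, H) = 24 + 4*H (S(V, H) = 4*(6 + H) = 24 + 4*H)
k(Z) = ⅘ (k(Z) = -4*(-⅕) = ⅘)
((B + 38)/(-65 + k(-4)))*(S(5, -9) + 73) = ((-42 + 38)/(-65 + ⅘))*((24 + 4*(-9)) + 73) = (-4/(-321/5))*((24 - 36) + 73) = (-4*(-5/321))*(-12 + 73) = (20/321)*61 = 1220/321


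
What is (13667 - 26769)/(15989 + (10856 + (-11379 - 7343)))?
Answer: -13102/8123 ≈ -1.6130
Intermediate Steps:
(13667 - 26769)/(15989 + (10856 + (-11379 - 7343))) = -13102/(15989 + (10856 - 18722)) = -13102/(15989 - 7866) = -13102/8123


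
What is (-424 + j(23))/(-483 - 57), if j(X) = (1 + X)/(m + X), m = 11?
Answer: 1799/2295 ≈ 0.78388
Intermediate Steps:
j(X) = (1 + X)/(11 + X)
(-424 + j(23))/(-483 - 57) = (-424 + (1 + 23)/(11 + 23))/(-483 - 57) = (-424 + 24/34)/(-540) = (-424 + (1/34)*24)*(-1/540) = (-424 + 12/17)*(-1/540) = -7196/17*(-1/540) = 1799/2295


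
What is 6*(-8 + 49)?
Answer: 246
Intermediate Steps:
6*(-8 + 49) = 6*41 = 246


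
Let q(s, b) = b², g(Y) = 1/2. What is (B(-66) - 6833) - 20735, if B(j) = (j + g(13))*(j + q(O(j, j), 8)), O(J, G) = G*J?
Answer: -27437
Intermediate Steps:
g(Y) = ½
B(j) = (½ + j)*(64 + j) (B(j) = (j + ½)*(j + 8²) = (½ + j)*(j + 64) = (½ + j)*(64 + j))
(B(-66) - 6833) - 20735 = ((32 + (-66)² + (129/2)*(-66)) - 6833) - 20735 = ((32 + 4356 - 4257) - 6833) - 20735 = (131 - 6833) - 20735 = -6702 - 20735 = -27437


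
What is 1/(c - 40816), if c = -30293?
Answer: -1/71109 ≈ -1.4063e-5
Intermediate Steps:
1/(c - 40816) = 1/(-30293 - 40816) = 1/(-71109) = -1/71109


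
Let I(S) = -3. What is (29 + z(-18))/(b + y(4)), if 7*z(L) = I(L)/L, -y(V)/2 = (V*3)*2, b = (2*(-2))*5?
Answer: -1219/2856 ≈ -0.42682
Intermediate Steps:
b = -20 (b = -4*5 = -20)
y(V) = -12*V (y(V) = -2*V*3*2 = -2*3*V*2 = -12*V)
z(L) = -3/(7*L) (z(L) = (-3/L)/7 = -3/(7*L))
(29 + z(-18))/(b + y(4)) = (29 - 3/7/(-18))/(-20 - 12*4) = (29 - 3/7*(-1/18))/(-20 - 48) = (29 + 1/42)/(-68) = (1219/42)*(-1/68) = -1219/2856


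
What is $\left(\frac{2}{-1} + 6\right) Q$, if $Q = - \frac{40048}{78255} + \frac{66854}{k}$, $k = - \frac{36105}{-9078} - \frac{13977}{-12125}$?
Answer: $\frac{767773468362644816}{14729060394135} \approx 52126.0$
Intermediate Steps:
$k = \frac{188218777}{36690250}$ ($k = \left(-36105\right) \left(- \frac{1}{9078}\right) - - \frac{13977}{12125} = \frac{12035}{3026} + \frac{13977}{12125} = \frac{188218777}{36690250} \approx 5.1299$)
$Q = \frac{191943367090661204}{14729060394135}$ ($Q = - \frac{40048}{78255} + \frac{66854}{\frac{188218777}{36690250}} = \left(-40048\right) \frac{1}{78255} + 66854 \cdot \frac{36690250}{188218777} = - \frac{40048}{78255} + \frac{2452889973500}{188218777} = \frac{191943367090661204}{14729060394135} \approx 13032.0$)
$\left(\frac{2}{-1} + 6\right) Q = \left(\frac{2}{-1} + 6\right) \frac{191943367090661204}{14729060394135} = \left(2 \left(-1\right) + 6\right) \frac{191943367090661204}{14729060394135} = \left(-2 + 6\right) \frac{191943367090661204}{14729060394135} = 4 \cdot \frac{191943367090661204}{14729060394135} = \frac{767773468362644816}{14729060394135}$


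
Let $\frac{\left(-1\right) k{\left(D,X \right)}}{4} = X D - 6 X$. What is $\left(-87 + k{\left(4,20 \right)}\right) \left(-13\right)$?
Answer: $-949$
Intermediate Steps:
$k{\left(D,X \right)} = 24 X - 4 D X$ ($k{\left(D,X \right)} = - 4 \left(X D - 6 X\right) = - 4 \left(D X - 6 X\right) = - 4 \left(- 6 X + D X\right) = 24 X - 4 D X$)
$\left(-87 + k{\left(4,20 \right)}\right) \left(-13\right) = \left(-87 + 4 \cdot 20 \left(6 - 4\right)\right) \left(-13\right) = \left(-87 + 4 \cdot 20 \cdot 2\right) \left(-13\right) = \left(-87 + 160\right) \left(-13\right) = 73 \left(-13\right) = -949$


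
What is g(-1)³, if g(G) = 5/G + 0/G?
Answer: -125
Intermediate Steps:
g(G) = 5/G (g(G) = 5/G + 0 = 5/G)
g(-1)³ = (5/(-1))³ = (5*(-1))³ = (-5)³ = -125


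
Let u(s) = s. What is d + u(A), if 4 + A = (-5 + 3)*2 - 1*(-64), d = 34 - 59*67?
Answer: -3863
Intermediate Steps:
d = -3919 (d = 34 - 3953 = -3919)
A = 56 (A = -4 + ((-5 + 3)*2 - 1*(-64)) = -4 + (-2*2 + 64) = -4 + (-4 + 64) = -4 + 60 = 56)
d + u(A) = -3919 + 56 = -3863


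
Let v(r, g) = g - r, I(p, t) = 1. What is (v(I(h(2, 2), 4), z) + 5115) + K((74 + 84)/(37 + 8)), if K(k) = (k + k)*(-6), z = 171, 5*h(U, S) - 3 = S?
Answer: 78643/15 ≈ 5242.9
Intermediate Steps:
h(U, S) = ⅗ + S/5
K(k) = -12*k (K(k) = (2*k)*(-6) = -12*k)
(v(I(h(2, 2), 4), z) + 5115) + K((74 + 84)/(37 + 8)) = ((171 - 1*1) + 5115) - 12*(74 + 84)/(37 + 8) = ((171 - 1) + 5115) - 1896/45 = (170 + 5115) - 1896/45 = 5285 - 12*158/45 = 5285 - 632/15 = 78643/15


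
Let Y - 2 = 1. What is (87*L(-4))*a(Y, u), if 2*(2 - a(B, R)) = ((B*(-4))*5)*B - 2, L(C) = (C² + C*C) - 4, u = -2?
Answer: 226548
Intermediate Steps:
Y = 3 (Y = 2 + 1 = 3)
L(C) = -4 + 2*C² (L(C) = (C² + C²) - 4 = 2*C² - 4 = -4 + 2*C²)
a(B, R) = 3 + 10*B² (a(B, R) = 2 - (((B*(-4))*5)*B - 2)/2 = 2 - ((-4*B*5)*B - 2)/2 = 2 - ((-20*B)*B - 2)/2 = 2 - (-20*B² - 2)/2 = 2 - (-2 - 20*B²)/2 = 2 + (1 + 10*B²) = 3 + 10*B²)
(87*L(-4))*a(Y, u) = (87*(-4 + 2*(-4)²))*(3 + 10*3²) = (87*(-4 + 2*16))*(3 + 10*9) = (87*(-4 + 32))*(3 + 90) = (87*28)*93 = 2436*93 = 226548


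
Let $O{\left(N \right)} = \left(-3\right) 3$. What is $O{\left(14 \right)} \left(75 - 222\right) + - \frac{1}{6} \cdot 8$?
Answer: $\frac{3965}{3} \approx 1321.7$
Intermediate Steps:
$O{\left(N \right)} = -9$
$O{\left(14 \right)} \left(75 - 222\right) + - \frac{1}{6} \cdot 8 = - 9 \left(75 - 222\right) + - \frac{1}{6} \cdot 8 = - 9 \left(75 - 222\right) + \left(-1\right) \frac{1}{6} \cdot 8 = \left(-9\right) \left(-147\right) - \frac{4}{3} = 1323 - \frac{4}{3} = \frac{3965}{3}$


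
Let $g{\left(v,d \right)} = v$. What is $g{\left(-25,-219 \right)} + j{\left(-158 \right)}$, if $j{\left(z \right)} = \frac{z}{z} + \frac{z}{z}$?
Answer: $-23$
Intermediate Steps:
$j{\left(z \right)} = 2$ ($j{\left(z \right)} = 1 + 1 = 2$)
$g{\left(-25,-219 \right)} + j{\left(-158 \right)} = -25 + 2 = -23$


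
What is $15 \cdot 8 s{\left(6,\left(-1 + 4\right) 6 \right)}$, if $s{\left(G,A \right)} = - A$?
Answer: $-2160$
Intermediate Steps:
$15 \cdot 8 s{\left(6,\left(-1 + 4\right) 6 \right)} = 15 \cdot 8 \left(- \left(-1 + 4\right) 6\right) = 120 \left(- 3 \cdot 6\right) = 120 \left(\left(-1\right) 18\right) = 120 \left(-18\right) = -2160$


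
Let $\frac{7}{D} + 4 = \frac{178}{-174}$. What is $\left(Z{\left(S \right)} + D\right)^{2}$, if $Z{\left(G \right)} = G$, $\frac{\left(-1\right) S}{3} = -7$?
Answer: $\frac{73410624}{190969} \approx 384.41$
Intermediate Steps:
$S = 21$ ($S = \left(-3\right) \left(-7\right) = 21$)
$D = - \frac{609}{437}$ ($D = \frac{7}{-4 + \frac{178}{-174}} = \frac{7}{-4 + 178 \left(- \frac{1}{174}\right)} = \frac{7}{-4 - \frac{89}{87}} = \frac{7}{- \frac{437}{87}} = 7 \left(- \frac{87}{437}\right) = - \frac{609}{437} \approx -1.3936$)
$\left(Z{\left(S \right)} + D\right)^{2} = \left(21 - \frac{609}{437}\right)^{2} = \left(\frac{8568}{437}\right)^{2} = \frac{73410624}{190969}$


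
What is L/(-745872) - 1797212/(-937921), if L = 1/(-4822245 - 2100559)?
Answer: 9279950287605072577/4842979155325002048 ≈ 1.9162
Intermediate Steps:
L = -1/6922804 (L = 1/(-6922804) = -1/6922804 ≈ -1.4445e-7)
L/(-745872) - 1797212/(-937921) = -1/6922804/(-745872) - 1797212/(-937921) = -1/6922804*(-1/745872) - 1797212*(-1/937921) = 1/5163525665088 + 1797212/937921 = 9279950287605072577/4842979155325002048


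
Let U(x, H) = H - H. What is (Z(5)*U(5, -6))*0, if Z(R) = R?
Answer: 0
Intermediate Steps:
U(x, H) = 0
(Z(5)*U(5, -6))*0 = (5*0)*0 = 0*0 = 0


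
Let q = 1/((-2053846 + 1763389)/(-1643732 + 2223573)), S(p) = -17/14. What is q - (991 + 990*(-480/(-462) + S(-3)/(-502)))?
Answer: -295112777521/145809414 ≈ -2024.0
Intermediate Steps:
S(p) = -17/14 (S(p) = -17*1/14 = -17/14)
q = -579841/290457 (q = 1/(-290457/579841) = -579841/290457 ≈ -1.9963)
q - (991 + 990*(-480/(-462) + S(-3)/(-502))) = -579841/290457 - (991 + 990*(-480/(-462) - 17/14/(-502))) = -579841/290457 - (991 + 990*(-480*(-1/462) - 17/14*(-1/502))) = -579841/290457 - (991 + 990*(80/77 + 17/7028)) = -579841/290457 - (991 + 990*(11501/11044)) = -579841/290457 - (991 + 517545/502) = -579841/290457 - 1*1015027/502 = -579841/290457 - 1015027/502 = -295112777521/145809414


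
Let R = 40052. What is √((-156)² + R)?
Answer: 2*√16097 ≈ 253.75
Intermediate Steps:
√((-156)² + R) = √((-156)² + 40052) = √(24336 + 40052) = √64388 = 2*√16097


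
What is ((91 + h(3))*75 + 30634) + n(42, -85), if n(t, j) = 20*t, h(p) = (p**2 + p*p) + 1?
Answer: 39724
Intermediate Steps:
h(p) = 1 + 2*p**2 (h(p) = (p**2 + p**2) + 1 = 2*p**2 + 1 = 1 + 2*p**2)
((91 + h(3))*75 + 30634) + n(42, -85) = ((91 + (1 + 2*3**2))*75 + 30634) + 20*42 = ((91 + (1 + 2*9))*75 + 30634) + 840 = ((91 + (1 + 18))*75 + 30634) + 840 = ((91 + 19)*75 + 30634) + 840 = (110*75 + 30634) + 840 = (8250 + 30634) + 840 = 38884 + 840 = 39724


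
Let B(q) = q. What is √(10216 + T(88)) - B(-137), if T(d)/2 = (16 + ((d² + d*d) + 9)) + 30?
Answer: 137 + √41302 ≈ 340.23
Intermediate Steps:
T(d) = 110 + 4*d² (T(d) = 2*((16 + ((d² + d*d) + 9)) + 30) = 2*((16 + ((d² + d²) + 9)) + 30) = 2*((16 + (2*d² + 9)) + 30) = 2*((16 + (9 + 2*d²)) + 30) = 2*((25 + 2*d²) + 30) = 2*(55 + 2*d²) = 110 + 4*d²)
√(10216 + T(88)) - B(-137) = √(10216 + (110 + 4*88²)) - 1*(-137) = √(10216 + (110 + 4*7744)) + 137 = √(10216 + (110 + 30976)) + 137 = √(10216 + 31086) + 137 = √41302 + 137 = 137 + √41302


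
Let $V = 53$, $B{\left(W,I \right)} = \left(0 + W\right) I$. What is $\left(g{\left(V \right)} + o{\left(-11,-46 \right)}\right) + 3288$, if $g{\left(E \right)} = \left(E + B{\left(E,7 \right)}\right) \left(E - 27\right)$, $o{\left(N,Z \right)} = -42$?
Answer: $14270$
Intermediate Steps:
$B{\left(W,I \right)} = I W$ ($B{\left(W,I \right)} = W I = I W$)
$g{\left(E \right)} = 8 E \left(-27 + E\right)$ ($g{\left(E \right)} = \left(E + 7 E\right) \left(E - 27\right) = 8 E \left(-27 + E\right)$)
$\left(g{\left(V \right)} + o{\left(-11,-46 \right)}\right) + 3288 = \left(8 \cdot 53 \left(-27 + 53\right) - 42\right) + 3288 = \left(8 \cdot 53 \cdot 26 - 42\right) + 3288 = \left(11024 - 42\right) + 3288 = 10982 + 3288 = 14270$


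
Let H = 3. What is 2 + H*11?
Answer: 35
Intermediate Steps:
2 + H*11 = 2 + 3*11 = 2 + 33 = 35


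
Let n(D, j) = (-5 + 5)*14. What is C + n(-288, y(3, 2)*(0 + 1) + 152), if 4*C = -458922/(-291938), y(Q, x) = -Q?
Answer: 229461/583876 ≈ 0.39300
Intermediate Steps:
C = 229461/583876 (C = (-458922/(-291938))/4 = (-458922*(-1/291938))/4 = (1/4)*(229461/145969) = 229461/583876 ≈ 0.39300)
n(D, j) = 0 (n(D, j) = 0*14 = 0)
C + n(-288, y(3, 2)*(0 + 1) + 152) = 229461/583876 + 0 = 229461/583876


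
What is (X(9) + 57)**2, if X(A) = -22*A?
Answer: 19881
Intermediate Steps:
(X(9) + 57)**2 = (-22*9 + 57)**2 = (-198 + 57)**2 = (-141)**2 = 19881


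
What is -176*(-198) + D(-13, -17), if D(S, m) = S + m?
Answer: 34818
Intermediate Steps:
-176*(-198) + D(-13, -17) = -176*(-198) + (-13 - 17) = 34848 - 30 = 34818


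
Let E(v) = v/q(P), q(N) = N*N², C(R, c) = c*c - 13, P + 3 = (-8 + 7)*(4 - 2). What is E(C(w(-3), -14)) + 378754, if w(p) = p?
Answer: 47344067/125 ≈ 3.7875e+5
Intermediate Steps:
P = -5 (P = -3 + (-8 + 7)*(4 - 2) = -3 - 1*2 = -3 - 2 = -5)
C(R, c) = -13 + c² (C(R, c) = c² - 13 = -13 + c²)
q(N) = N³
E(v) = -v/125 (E(v) = v/((-5)³) = v/(-125) = v*(-1/125) = -v/125)
E(C(w(-3), -14)) + 378754 = -(-13 + (-14)²)/125 + 378754 = -(-13 + 196)/125 + 378754 = -1/125*183 + 378754 = -183/125 + 378754 = 47344067/125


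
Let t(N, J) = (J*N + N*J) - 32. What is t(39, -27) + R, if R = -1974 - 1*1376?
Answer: -5488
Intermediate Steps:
t(N, J) = -32 + 2*J*N (t(N, J) = (J*N + J*N) - 32 = 2*J*N - 32 = -32 + 2*J*N)
R = -3350 (R = -1974 - 1376 = -3350)
t(39, -27) + R = (-32 + 2*(-27)*39) - 3350 = (-32 - 2106) - 3350 = -2138 - 3350 = -5488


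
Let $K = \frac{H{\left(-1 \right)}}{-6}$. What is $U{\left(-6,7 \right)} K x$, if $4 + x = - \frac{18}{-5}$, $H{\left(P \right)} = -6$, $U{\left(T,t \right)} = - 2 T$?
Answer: $- \frac{24}{5} \approx -4.8$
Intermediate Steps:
$K = 1$ ($K = - \frac{6}{-6} = \left(-6\right) \left(- \frac{1}{6}\right) = 1$)
$x = - \frac{2}{5}$ ($x = -4 - \frac{18}{-5} = -4 - - \frac{18}{5} = -4 + \frac{18}{5} = - \frac{2}{5} \approx -0.4$)
$U{\left(-6,7 \right)} K x = \left(-2\right) \left(-6\right) 1 \left(- \frac{2}{5}\right) = 12 \cdot 1 \left(- \frac{2}{5}\right) = 12 \left(- \frac{2}{5}\right) = - \frac{24}{5}$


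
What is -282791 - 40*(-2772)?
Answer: -171911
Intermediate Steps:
-282791 - 40*(-2772) = -282791 + 110880 = -171911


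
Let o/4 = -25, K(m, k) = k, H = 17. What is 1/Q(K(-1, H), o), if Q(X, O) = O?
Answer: -1/100 ≈ -0.010000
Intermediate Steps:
o = -100 (o = 4*(-25) = -100)
1/Q(K(-1, H), o) = 1/(-100) = -1/100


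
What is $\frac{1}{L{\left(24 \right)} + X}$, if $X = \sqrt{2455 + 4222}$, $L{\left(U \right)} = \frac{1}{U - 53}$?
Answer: $\frac{29}{5615356} + \frac{841 \sqrt{6677}}{5615356} \approx 0.012243$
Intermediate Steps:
$L{\left(U \right)} = \frac{1}{-53 + U}$
$X = \sqrt{6677} \approx 81.713$
$\frac{1}{L{\left(24 \right)} + X} = \frac{1}{\frac{1}{-53 + 24} + \sqrt{6677}} = \frac{1}{\frac{1}{-29} + \sqrt{6677}} = \frac{1}{- \frac{1}{29} + \sqrt{6677}}$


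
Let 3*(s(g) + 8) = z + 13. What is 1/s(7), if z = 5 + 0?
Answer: -½ ≈ -0.50000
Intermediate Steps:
z = 5
s(g) = -2 (s(g) = -8 + (5 + 13)/3 = -8 + (⅓)*18 = -8 + 6 = -2)
1/s(7) = 1/(-2) = -½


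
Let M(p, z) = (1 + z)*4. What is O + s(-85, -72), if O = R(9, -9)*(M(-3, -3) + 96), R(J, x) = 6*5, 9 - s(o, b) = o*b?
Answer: -3471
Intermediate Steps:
s(o, b) = 9 - b*o (s(o, b) = 9 - o*b = 9 - b*o)
M(p, z) = 4 + 4*z
R(J, x) = 30
O = 2640 (O = 30*((4 + 4*(-3)) + 96) = 30*((4 - 12) + 96) = 30*(-8 + 96) = 30*88 = 2640)
O + s(-85, -72) = 2640 + (9 - 1*(-72)*(-85)) = 2640 + (9 - 6120) = 2640 - 6111 = -3471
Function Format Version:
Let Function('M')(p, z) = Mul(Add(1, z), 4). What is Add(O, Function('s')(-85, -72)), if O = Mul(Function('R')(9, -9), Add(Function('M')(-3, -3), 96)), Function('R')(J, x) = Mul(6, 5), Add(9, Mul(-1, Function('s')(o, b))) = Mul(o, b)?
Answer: -3471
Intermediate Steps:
Function('s')(o, b) = Add(9, Mul(-1, b, o)) (Function('s')(o, b) = Add(9, Mul(-1, Mul(o, b))) = Add(9, Mul(-1, Mul(b, o))) = Add(9, Mul(-1, b, o)))
Function('M')(p, z) = Add(4, Mul(4, z))
Function('R')(J, x) = 30
O = 2640 (O = Mul(30, Add(Add(4, Mul(4, -3)), 96)) = Mul(30, Add(Add(4, -12), 96)) = Mul(30, Add(-8, 96)) = Mul(30, 88) = 2640)
Add(O, Function('s')(-85, -72)) = Add(2640, Add(9, Mul(-1, -72, -85))) = Add(2640, Add(9, -6120)) = Add(2640, -6111) = -3471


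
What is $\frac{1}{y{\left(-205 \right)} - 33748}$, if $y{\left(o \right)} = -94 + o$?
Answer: $- \frac{1}{34047} \approx -2.9371 \cdot 10^{-5}$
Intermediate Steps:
$\frac{1}{y{\left(-205 \right)} - 33748} = \frac{1}{\left(-94 - 205\right) - 33748} = \frac{1}{-299 - 33748} = \frac{1}{-34047} = - \frac{1}{34047}$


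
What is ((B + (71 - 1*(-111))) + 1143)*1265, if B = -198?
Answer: 1425655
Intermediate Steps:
((B + (71 - 1*(-111))) + 1143)*1265 = ((-198 + (71 - 1*(-111))) + 1143)*1265 = ((-198 + (71 + 111)) + 1143)*1265 = ((-198 + 182) + 1143)*1265 = (-16 + 1143)*1265 = 1127*1265 = 1425655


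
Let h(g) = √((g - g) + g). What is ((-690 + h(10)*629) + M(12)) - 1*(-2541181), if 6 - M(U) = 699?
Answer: 2539798 + 629*√10 ≈ 2.5418e+6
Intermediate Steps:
M(U) = -693 (M(U) = 6 - 1*699 = 6 - 699 = -693)
h(g) = √g (h(g) = √(0 + g) = √g)
((-690 + h(10)*629) + M(12)) - 1*(-2541181) = ((-690 + √10*629) - 693) - 1*(-2541181) = ((-690 + 629*√10) - 693) + 2541181 = (-1383 + 629*√10) + 2541181 = 2539798 + 629*√10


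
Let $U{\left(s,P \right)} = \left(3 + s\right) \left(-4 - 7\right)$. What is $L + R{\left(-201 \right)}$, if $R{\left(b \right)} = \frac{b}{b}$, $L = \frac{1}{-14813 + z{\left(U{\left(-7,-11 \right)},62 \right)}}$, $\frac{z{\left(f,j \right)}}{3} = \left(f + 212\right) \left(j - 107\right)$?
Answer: $\frac{49372}{49373} \approx 0.99998$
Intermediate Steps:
$U{\left(s,P \right)} = -33 - 11 s$ ($U{\left(s,P \right)} = \left(3 + s\right) \left(-11\right) = -33 - 11 s$)
$z{\left(f,j \right)} = 3 \left(-107 + j\right) \left(212 + f\right)$ ($z{\left(f,j \right)} = 3 \left(f + 212\right) \left(j - 107\right) = 3 \left(212 + f\right) \left(-107 + j\right) = 3 \left(-107 + j\right) \left(212 + f\right)$)
$L = - \frac{1}{49373}$ ($L = \frac{1}{-14813 + \left(-68052 - 321 \left(-33 - -77\right) + 636 \cdot 62 + 3 \left(-33 - -77\right) 62\right)} = \frac{1}{-14813 + \left(-68052 - 321 \left(-33 + 77\right) + 39432 + 3 \left(-33 + 77\right) 62\right)} = \frac{1}{-14813 + \left(-68052 - 14124 + 39432 + 3 \cdot 44 \cdot 62\right)} = \frac{1}{-14813 + \left(-68052 - 14124 + 39432 + 8184\right)} = \frac{1}{-14813 - 34560} = \frac{1}{-49373} = - \frac{1}{49373} \approx -2.0254 \cdot 10^{-5}$)
$R{\left(b \right)} = 1$
$L + R{\left(-201 \right)} = - \frac{1}{49373} + 1 = \frac{49372}{49373}$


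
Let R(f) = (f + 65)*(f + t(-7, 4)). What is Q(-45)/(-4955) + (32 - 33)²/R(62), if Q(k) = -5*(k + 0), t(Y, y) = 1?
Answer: -359054/7928991 ≈ -0.045284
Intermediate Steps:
Q(k) = -5*k
R(f) = (1 + f)*(65 + f) (R(f) = (f + 65)*(f + 1) = (65 + f)*(1 + f) = (1 + f)*(65 + f))
Q(-45)/(-4955) + (32 - 33)²/R(62) = -5*(-45)/(-4955) + (32 - 33)²/(65 + 62² + 66*62) = 225*(-1/4955) + (-1)²/(65 + 3844 + 4092) = -45/991 + 1/8001 = -359054/7928991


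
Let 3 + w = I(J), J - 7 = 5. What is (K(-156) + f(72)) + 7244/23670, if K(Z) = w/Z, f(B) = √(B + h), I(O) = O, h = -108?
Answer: 152839/615420 + 6*I ≈ 0.24835 + 6.0*I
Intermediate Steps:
J = 12 (J = 7 + 5 = 12)
f(B) = √(-108 + B) (f(B) = √(B - 108) = √(-108 + B))
w = 9 (w = -3 + 12 = 9)
K(Z) = 9/Z
(K(-156) + f(72)) + 7244/23670 = (9/(-156) + √(-108 + 72)) + 7244/23670 = (9*(-1/156) + √(-36)) + 7244*(1/23670) = (-3/52 + 6*I) + 3622/11835 = 152839/615420 + 6*I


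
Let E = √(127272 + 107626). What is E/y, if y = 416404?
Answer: √234898/416404 ≈ 0.0011639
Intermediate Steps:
E = √234898 ≈ 484.66
E/y = √234898/416404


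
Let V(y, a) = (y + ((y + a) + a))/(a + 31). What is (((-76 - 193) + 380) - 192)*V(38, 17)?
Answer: -1485/8 ≈ -185.63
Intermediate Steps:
V(y, a) = (2*a + 2*y)/(31 + a) (V(y, a) = (y + ((a + y) + a))/(31 + a) = (y + (y + 2*a))/(31 + a) = (2*a + 2*y)/(31 + a))
(((-76 - 193) + 380) - 192)*V(38, 17) = (((-76 - 193) + 380) - 192)*(2*(17 + 38)/(31 + 17)) = ((-269 + 380) - 192)*(2*55/48) = (111 - 192)*(2*(1/48)*55) = -81*55/24 = -1485/8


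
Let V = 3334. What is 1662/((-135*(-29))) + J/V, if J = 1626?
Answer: 1984483/2175435 ≈ 0.91222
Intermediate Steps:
1662/((-135*(-29))) + J/V = 1662/((-135*(-29))) + 1626/3334 = 1662/3915 + 1626*(1/3334) = 1662*(1/3915) + 813/1667 = 554/1305 + 813/1667 = 1984483/2175435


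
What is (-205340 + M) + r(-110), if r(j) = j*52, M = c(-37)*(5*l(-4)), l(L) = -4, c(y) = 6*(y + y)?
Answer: -202180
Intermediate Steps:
c(y) = 12*y (c(y) = 6*(2*y) = 12*y)
M = 8880 (M = (12*(-37))*(5*(-4)) = -444*(-20) = 8880)
r(j) = 52*j
(-205340 + M) + r(-110) = (-205340 + 8880) + 52*(-110) = -196460 - 5720 = -202180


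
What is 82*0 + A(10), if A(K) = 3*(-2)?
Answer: -6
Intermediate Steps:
A(K) = -6
82*0 + A(10) = 82*0 - 6 = 0 - 6 = -6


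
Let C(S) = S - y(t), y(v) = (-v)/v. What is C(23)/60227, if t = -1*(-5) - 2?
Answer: 24/60227 ≈ 0.00039849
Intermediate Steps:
t = 3 (t = 5 - 2 = 3)
y(v) = -1
C(S) = 1 + S (C(S) = S - 1*(-1) = S + 1 = 1 + S)
C(23)/60227 = (1 + 23)/60227 = 24*(1/60227) = 24/60227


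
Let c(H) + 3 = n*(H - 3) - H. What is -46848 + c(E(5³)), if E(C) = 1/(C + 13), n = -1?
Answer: -3232513/69 ≈ -46848.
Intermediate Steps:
E(C) = 1/(13 + C)
c(H) = -2*H (c(H) = -3 + (-(H - 3) - H) = -3 + (-(-3 + H) - H) = -3 + ((3 - H) - H) = -3 + (3 - 2*H) = -2*H)
-46848 + c(E(5³)) = -46848 - 2/(13 + 5³) = -46848 - 2/(13 + 125) = -46848 - 2/138 = -46848 - 2*1/138 = -46848 - 1/69 = -3232513/69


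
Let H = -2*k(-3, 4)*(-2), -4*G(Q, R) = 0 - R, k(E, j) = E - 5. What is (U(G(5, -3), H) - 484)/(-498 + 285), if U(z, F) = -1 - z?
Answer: 1937/852 ≈ 2.2735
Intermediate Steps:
k(E, j) = -5 + E
G(Q, R) = R/4 (G(Q, R) = -(0 - R)/4 = -(-1)*R/4 = R/4)
H = -32 (H = -2*(-5 - 3)*(-2) = -2*(-8)*(-2) = 16*(-2) = -32)
(U(G(5, -3), H) - 484)/(-498 + 285) = ((-1 - (-3)/4) - 484)/(-498 + 285) = ((-1 - 1*(-3/4)) - 484)/(-213) = ((-1 + 3/4) - 484)*(-1/213) = (-1/4 - 484)*(-1/213) = -1937/4*(-1/213) = 1937/852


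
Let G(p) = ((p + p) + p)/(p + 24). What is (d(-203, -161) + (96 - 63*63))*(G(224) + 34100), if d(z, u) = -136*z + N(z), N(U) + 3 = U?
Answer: 802402656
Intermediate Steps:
N(U) = -3 + U
G(p) = 3*p/(24 + p) (G(p) = (2*p + p)/(24 + p) = (3*p)/(24 + p) = 3*p/(24 + p))
d(z, u) = -3 - 135*z (d(z, u) = -136*z + (-3 + z) = -3 - 135*z)
(d(-203, -161) + (96 - 63*63))*(G(224) + 34100) = ((-3 - 135*(-203)) + (96 - 63*63))*(3*224/(24 + 224) + 34100) = ((-3 + 27405) + (96 - 3969))*(3*224/248 + 34100) = (27402 - 3873)*(3*224*(1/248) + 34100) = 23529*(84/31 + 34100) = 23529*(1057184/31) = 802402656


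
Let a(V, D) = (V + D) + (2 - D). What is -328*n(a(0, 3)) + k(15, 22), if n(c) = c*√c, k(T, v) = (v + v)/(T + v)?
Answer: 44/37 - 656*√2 ≈ -926.54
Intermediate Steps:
a(V, D) = 2 + V (a(V, D) = (D + V) + (2 - D) = 2 + V)
k(T, v) = 2*v/(T + v) (k(T, v) = (2*v)/(T + v) = 2*v/(T + v))
n(c) = c^(3/2)
-328*n(a(0, 3)) + k(15, 22) = -328*(2 + 0)^(3/2) + 2*22/(15 + 22) = -656*√2 + 2*22/37 = -656*√2 + 2*22*(1/37) = -656*√2 + 44/37 = 44/37 - 656*√2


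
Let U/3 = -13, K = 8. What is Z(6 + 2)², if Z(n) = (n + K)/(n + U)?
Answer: 256/961 ≈ 0.26639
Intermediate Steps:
U = -39 (U = 3*(-13) = -39)
Z(n) = (8 + n)/(-39 + n) (Z(n) = (n + 8)/(n - 39) = (8 + n)/(-39 + n))
Z(6 + 2)² = ((8 + (6 + 2))/(-39 + (6 + 2)))² = ((8 + 8)/(-39 + 8))² = (16/(-31))² = (-1/31*16)² = (-16/31)² = 256/961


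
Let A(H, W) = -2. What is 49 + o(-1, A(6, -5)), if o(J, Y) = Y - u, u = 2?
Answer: 45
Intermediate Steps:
o(J, Y) = -2 + Y (o(J, Y) = Y - 1*2 = Y - 2 = -2 + Y)
49 + o(-1, A(6, -5)) = 49 + (-2 - 2) = 49 - 4 = 45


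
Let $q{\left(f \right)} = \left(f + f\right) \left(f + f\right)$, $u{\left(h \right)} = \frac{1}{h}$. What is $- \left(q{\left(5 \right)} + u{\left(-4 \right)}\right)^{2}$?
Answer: $- \frac{159201}{16} \approx -9950.1$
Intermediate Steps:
$q{\left(f \right)} = 4 f^{2}$ ($q{\left(f \right)} = 2 f 2 f = 4 f^{2}$)
$- \left(q{\left(5 \right)} + u{\left(-4 \right)}\right)^{2} = - \left(4 \cdot 5^{2} + \frac{1}{-4}\right)^{2} = - \left(4 \cdot 25 - \frac{1}{4}\right)^{2} = - \left(100 - \frac{1}{4}\right)^{2} = - \left(\frac{399}{4}\right)^{2} = \left(-1\right) \frac{159201}{16} = - \frac{159201}{16}$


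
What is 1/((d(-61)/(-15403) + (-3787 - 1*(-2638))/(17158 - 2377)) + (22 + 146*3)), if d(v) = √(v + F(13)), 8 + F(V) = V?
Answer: 2648867225854946291/1218273014386312722345 + 747825785174*I*√14/1218273014386312722345 ≈ 0.0021743 + 2.2968e-9*I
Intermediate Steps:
F(V) = -8 + V
d(v) = √(5 + v) (d(v) = √(v + (-8 + 13)) = √(v + 5) = √(5 + v))
1/((d(-61)/(-15403) + (-3787 - 1*(-2638))/(17158 - 2377)) + (22 + 146*3)) = 1/((√(5 - 61)/(-15403) + (-3787 - 1*(-2638))/(17158 - 2377)) + (22 + 146*3)) = 1/((√(-56)*(-1/15403) + (-3787 + 2638)/14781) + (22 + 438)) = 1/(((2*I*√14)*(-1/15403) - 1149*1/14781) + 460) = 1/((-2*I*√14/15403 - 383/4927) + 460) = 1/((-383/4927 - 2*I*√14/15403) + 460) = 1/(2266037/4927 - 2*I*√14/15403)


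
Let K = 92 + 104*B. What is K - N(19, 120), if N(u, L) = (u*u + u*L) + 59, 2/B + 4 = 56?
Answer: -2604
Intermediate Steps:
B = 1/26 (B = 2/(-4 + 56) = 2/52 = 2*(1/52) = 1/26 ≈ 0.038462)
K = 96 (K = 92 + 104*(1/26) = 92 + 4 = 96)
N(u, L) = 59 + u² + L*u (N(u, L) = (u² + L*u) + 59 = 59 + u² + L*u)
K - N(19, 120) = 96 - (59 + 19² + 120*19) = 96 - (59 + 361 + 2280) = 96 - 1*2700 = 96 - 2700 = -2604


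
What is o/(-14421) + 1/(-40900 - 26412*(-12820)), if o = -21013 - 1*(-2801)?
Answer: 15715860380501/12444455432640 ≈ 1.2629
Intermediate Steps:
o = -18212 (o = -21013 + 2801 = -18212)
o/(-14421) + 1/(-40900 - 26412*(-12820)) = -18212/(-14421) + 1/(-40900 - 26412*(-12820)) = -18212*(-1/14421) - 1/12820/(-67312) = 18212/14421 - 1/67312*(-1/12820) = 18212/14421 + 1/862939840 = 15715860380501/12444455432640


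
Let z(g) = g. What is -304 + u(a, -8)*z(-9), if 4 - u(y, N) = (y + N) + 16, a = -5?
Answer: -313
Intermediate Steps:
u(y, N) = -12 - N - y (u(y, N) = 4 - ((y + N) + 16) = 4 - ((N + y) + 16) = 4 - (16 + N + y) = 4 + (-16 - N - y) = -12 - N - y)
-304 + u(a, -8)*z(-9) = -304 + (-12 - 1*(-8) - 1*(-5))*(-9) = -304 + (-12 + 8 + 5)*(-9) = -304 + 1*(-9) = -304 - 9 = -313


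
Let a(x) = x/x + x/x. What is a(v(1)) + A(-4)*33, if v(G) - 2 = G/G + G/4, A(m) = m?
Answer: -130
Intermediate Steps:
v(G) = 3 + G/4 (v(G) = 2 + (G/G + G/4) = 2 + (1 + G*(1/4)) = 2 + (1 + G/4) = 3 + G/4)
a(x) = 2 (a(x) = 1 + 1 = 2)
a(v(1)) + A(-4)*33 = 2 - 4*33 = 2 - 132 = -130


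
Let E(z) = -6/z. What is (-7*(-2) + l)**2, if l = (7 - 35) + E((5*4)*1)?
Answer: 20449/100 ≈ 204.49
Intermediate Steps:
l = -283/10 (l = (7 - 35) - 6/((5*4)*1) = -28 - 6/(20*1) = -28 - 6/20 = -28 - 6*1/20 = -28 - 3/10 = -283/10 ≈ -28.300)
(-7*(-2) + l)**2 = (-7*(-2) - 283/10)**2 = (14 - 283/10)**2 = (-143/10)**2 = 20449/100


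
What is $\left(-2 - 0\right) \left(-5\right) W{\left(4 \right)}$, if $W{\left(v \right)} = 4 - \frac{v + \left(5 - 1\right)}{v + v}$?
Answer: $30$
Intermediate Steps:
$W{\left(v \right)} = 4 - \frac{4 + v}{2 v}$ ($W{\left(v \right)} = 4 - \frac{v + \left(5 - 1\right)}{2 v} = 4 - \left(v + 4\right) \frac{1}{2 v} = 4 - \left(4 + v\right) \frac{1}{2 v} = 4 - \frac{4 + v}{2 v}$)
$\left(-2 - 0\right) \left(-5\right) W{\left(4 \right)} = \left(-2 - 0\right) \left(-5\right) \left(\frac{7}{2} - \frac{2}{4}\right) = \left(-2 + 0\right) \left(-5\right) \left(\frac{7}{2} - \frac{1}{2}\right) = \left(-2\right) \left(-5\right) \left(\frac{7}{2} - \frac{1}{2}\right) = 10 \cdot 3 = 30$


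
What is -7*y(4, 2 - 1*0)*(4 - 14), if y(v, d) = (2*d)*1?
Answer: 280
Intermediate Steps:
y(v, d) = 2*d
-7*y(4, 2 - 1*0)*(4 - 14) = -7*2*(2 - 1*0)*(4 - 14) = -7*2*(2 + 0)*(-10) = -7*2*2*(-10) = -28*(-10) = -7*(-40) = 280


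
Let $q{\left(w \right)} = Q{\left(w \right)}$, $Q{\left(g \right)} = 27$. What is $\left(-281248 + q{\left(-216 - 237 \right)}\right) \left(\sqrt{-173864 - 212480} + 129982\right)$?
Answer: $-36553668022 - 562442 i \sqrt{96586} \approx -3.6554 \cdot 10^{10} - 1.748 \cdot 10^{8} i$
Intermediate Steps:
$q{\left(w \right)} = 27$
$\left(-281248 + q{\left(-216 - 237 \right)}\right) \left(\sqrt{-173864 - 212480} + 129982\right) = \left(-281248 + 27\right) \left(\sqrt{-173864 - 212480} + 129982\right) = - 281221 \left(\sqrt{-386344} + 129982\right) = - 281221 \left(2 i \sqrt{96586} + 129982\right) = - 281221 \left(129982 + 2 i \sqrt{96586}\right) = -36553668022 - 562442 i \sqrt{96586}$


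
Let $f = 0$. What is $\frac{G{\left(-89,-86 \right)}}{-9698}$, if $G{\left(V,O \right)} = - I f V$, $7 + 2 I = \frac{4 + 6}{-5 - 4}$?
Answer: $0$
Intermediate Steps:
$I = - \frac{73}{18}$ ($I = - \frac{7}{2} + \frac{\left(4 + 6\right) \frac{1}{-5 - 4}}{2} = - \frac{7}{2} + \frac{10 \frac{1}{-9}}{2} = - \frac{7}{2} + \frac{10 \left(- \frac{1}{9}\right)}{2} = - \frac{7}{2} + \frac{1}{2} \left(- \frac{10}{9}\right) = - \frac{7}{2} - \frac{5}{9} = - \frac{73}{18} \approx -4.0556$)
$G{\left(V,O \right)} = 0$ ($G{\left(V,O \right)} = - \left(- \frac{73}{18}\right) 0 V = - 0 V = \left(-1\right) 0 = 0$)
$\frac{G{\left(-89,-86 \right)}}{-9698} = \frac{0}{-9698} = 0 \left(- \frac{1}{9698}\right) = 0$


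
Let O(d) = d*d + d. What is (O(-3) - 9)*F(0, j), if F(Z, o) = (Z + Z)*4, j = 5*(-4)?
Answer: 0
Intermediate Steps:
j = -20
F(Z, o) = 8*Z (F(Z, o) = (2*Z)*4 = 8*Z)
O(d) = d + d**2 (O(d) = d**2 + d = d + d**2)
(O(-3) - 9)*F(0, j) = (-3*(1 - 3) - 9)*(8*0) = (-3*(-2) - 9)*0 = (6 - 9)*0 = -3*0 = 0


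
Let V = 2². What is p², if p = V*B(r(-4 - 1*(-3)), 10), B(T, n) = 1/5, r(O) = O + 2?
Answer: 16/25 ≈ 0.64000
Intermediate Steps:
r(O) = 2 + O
B(T, n) = ⅕
V = 4
p = ⅘ (p = 4*(⅕) = ⅘ ≈ 0.80000)
p² = (⅘)² = 16/25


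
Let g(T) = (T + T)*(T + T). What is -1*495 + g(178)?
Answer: 126241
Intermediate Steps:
g(T) = 4*T² (g(T) = (2*T)*(2*T) = 4*T²)
-1*495 + g(178) = -1*495 + 4*178² = -495 + 4*31684 = -495 + 126736 = 126241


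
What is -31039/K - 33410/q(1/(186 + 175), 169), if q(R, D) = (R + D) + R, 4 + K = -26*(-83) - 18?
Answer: -9218679263/43439832 ≈ -212.22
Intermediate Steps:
K = 2136 (K = -4 + (-26*(-83) - 18) = -4 + (2158 - 18) = -4 + 2140 = 2136)
q(R, D) = D + 2*R (q(R, D) = (D + R) + R = D + 2*R)
-31039/K - 33410/q(1/(186 + 175), 169) = -31039/2136 - 33410/(169 + 2/(186 + 175)) = -31039*1/2136 - 33410/(169 + 2/361) = -31039/2136 - 33410/(169 + 2*(1/361)) = -31039/2136 - 33410/(169 + 2/361) = -31039/2136 - 33410/61011/361 = -31039/2136 - 33410*361/61011 = -31039/2136 - 12061010/61011 = -9218679263/43439832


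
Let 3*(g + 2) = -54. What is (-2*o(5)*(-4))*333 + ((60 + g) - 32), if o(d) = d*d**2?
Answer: 333008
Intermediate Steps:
g = -20 (g = -2 + (1/3)*(-54) = -2 - 18 = -20)
o(d) = d**3
(-2*o(5)*(-4))*333 + ((60 + g) - 32) = (-2*5**3*(-4))*333 + ((60 - 20) - 32) = (-2*125*(-4))*333 + (40 - 32) = -250*(-4)*333 + 8 = 1000*333 + 8 = 333000 + 8 = 333008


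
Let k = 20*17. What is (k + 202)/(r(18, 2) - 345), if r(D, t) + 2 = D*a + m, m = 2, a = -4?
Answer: -542/417 ≈ -1.2998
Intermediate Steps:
r(D, t) = -4*D (r(D, t) = -2 + (D*(-4) + 2) = -2 + (-4*D + 2) = -2 + (2 - 4*D) = -4*D)
k = 340
(k + 202)/(r(18, 2) - 345) = (340 + 202)/(-4*18 - 345) = 542/(-72 - 345) = 542/(-417) = 542*(-1/417) = -542/417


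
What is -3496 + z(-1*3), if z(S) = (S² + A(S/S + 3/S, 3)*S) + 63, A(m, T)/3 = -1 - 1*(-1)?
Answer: -3424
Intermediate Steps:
A(m, T) = 0 (A(m, T) = 3*(-1 - 1*(-1)) = 3*(-1 + 1) = 3*0 = 0)
z(S) = 63 + S² (z(S) = (S² + 0*S) + 63 = (S² + 0) + 63 = S² + 63 = 63 + S²)
-3496 + z(-1*3) = -3496 + (63 + (-1*3)²) = -3496 + (63 + (-3)²) = -3496 + (63 + 9) = -3496 + 72 = -3424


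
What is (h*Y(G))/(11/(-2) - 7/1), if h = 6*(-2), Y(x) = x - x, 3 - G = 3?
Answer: 0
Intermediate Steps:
G = 0 (G = 3 - 1*3 = 3 - 3 = 0)
Y(x) = 0
h = -12
(h*Y(G))/(11/(-2) - 7/1) = (-12*0)/(11/(-2) - 7/1) = 0/(11*(-½) - 7*1) = 0/(-11/2 - 7) = 0/(-25/2) = 0*(-2/25) = 0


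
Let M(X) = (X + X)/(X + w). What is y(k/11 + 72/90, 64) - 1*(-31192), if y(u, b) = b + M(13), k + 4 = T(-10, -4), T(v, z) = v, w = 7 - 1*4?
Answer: 250061/8 ≈ 31258.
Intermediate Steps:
w = 3 (w = 7 - 4 = 3)
k = -14 (k = -4 - 10 = -14)
M(X) = 2*X/(3 + X) (M(X) = (X + X)/(X + 3) = (2*X)/(3 + X) = 2*X/(3 + X))
y(u, b) = 13/8 + b (y(u, b) = b + 2*13/(3 + 13) = b + 2*13/16 = b + 2*13*(1/16) = b + 13/8 = 13/8 + b)
y(k/11 + 72/90, 64) - 1*(-31192) = (13/8 + 64) - 1*(-31192) = 525/8 + 31192 = 250061/8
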